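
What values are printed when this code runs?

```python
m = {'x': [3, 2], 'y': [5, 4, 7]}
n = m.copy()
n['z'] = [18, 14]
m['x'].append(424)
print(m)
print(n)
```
{'x': [3, 2, 424], 'y': [5, 4, 7]}
{'x': [3, 2, 424], 'y': [5, 4, 7], 'z': [18, 14]}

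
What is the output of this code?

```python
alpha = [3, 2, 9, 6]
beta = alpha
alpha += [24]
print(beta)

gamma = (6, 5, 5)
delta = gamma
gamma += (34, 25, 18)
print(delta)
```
[3, 2, 9, 6, 24]
(6, 5, 5)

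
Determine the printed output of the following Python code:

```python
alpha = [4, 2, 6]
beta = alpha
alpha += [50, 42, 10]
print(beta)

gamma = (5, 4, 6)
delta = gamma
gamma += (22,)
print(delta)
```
[4, 2, 6, 50, 42, 10]
(5, 4, 6)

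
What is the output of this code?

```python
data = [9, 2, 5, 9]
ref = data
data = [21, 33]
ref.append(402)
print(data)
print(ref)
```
[21, 33]
[9, 2, 5, 9, 402]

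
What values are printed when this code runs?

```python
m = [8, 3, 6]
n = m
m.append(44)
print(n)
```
[8, 3, 6, 44]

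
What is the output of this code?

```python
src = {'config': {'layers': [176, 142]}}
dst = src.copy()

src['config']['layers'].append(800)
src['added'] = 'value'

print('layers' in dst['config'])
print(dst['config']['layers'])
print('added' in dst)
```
True
[176, 142, 800]
False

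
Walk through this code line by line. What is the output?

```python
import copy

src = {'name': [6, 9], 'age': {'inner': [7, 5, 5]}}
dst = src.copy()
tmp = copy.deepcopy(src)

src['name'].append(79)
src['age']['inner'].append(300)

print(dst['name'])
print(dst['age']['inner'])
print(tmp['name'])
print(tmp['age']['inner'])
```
[6, 9, 79]
[7, 5, 5, 300]
[6, 9]
[7, 5, 5]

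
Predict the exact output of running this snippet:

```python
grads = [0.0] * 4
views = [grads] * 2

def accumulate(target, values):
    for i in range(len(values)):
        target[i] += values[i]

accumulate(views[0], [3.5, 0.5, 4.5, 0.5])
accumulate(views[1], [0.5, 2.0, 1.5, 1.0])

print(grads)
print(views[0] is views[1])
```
[4.0, 2.5, 6.0, 1.5]
True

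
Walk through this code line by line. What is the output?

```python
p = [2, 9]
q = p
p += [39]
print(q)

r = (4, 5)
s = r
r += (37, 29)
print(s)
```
[2, 9, 39]
(4, 5)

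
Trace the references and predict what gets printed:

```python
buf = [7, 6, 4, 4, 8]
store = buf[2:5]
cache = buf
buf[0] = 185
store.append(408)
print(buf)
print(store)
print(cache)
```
[185, 6, 4, 4, 8]
[4, 4, 8, 408]
[185, 6, 4, 4, 8]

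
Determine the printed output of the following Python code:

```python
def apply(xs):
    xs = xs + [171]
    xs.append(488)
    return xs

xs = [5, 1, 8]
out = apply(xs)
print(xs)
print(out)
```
[5, 1, 8]
[5, 1, 8, 171, 488]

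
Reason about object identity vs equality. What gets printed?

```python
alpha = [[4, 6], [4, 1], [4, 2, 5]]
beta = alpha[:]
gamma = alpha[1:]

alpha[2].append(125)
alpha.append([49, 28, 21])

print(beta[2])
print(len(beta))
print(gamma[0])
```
[4, 2, 5, 125]
3
[4, 1]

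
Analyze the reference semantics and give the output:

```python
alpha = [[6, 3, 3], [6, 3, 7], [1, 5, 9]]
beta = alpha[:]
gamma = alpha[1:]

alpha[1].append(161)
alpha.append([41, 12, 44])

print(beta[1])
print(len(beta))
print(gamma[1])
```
[6, 3, 7, 161]
3
[1, 5, 9]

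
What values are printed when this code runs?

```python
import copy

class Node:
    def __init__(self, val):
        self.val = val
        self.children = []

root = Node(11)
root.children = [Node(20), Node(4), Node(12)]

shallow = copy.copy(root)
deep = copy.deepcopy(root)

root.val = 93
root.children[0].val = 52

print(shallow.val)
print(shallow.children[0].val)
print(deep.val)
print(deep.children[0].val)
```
11
52
11
20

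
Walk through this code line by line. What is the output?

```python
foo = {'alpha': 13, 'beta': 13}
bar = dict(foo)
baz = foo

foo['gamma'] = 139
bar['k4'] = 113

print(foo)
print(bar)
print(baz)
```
{'alpha': 13, 'beta': 13, 'gamma': 139}
{'alpha': 13, 'beta': 13, 'k4': 113}
{'alpha': 13, 'beta': 13, 'gamma': 139}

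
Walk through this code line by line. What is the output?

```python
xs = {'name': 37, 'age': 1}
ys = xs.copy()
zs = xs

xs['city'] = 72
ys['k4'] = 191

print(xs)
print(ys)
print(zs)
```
{'name': 37, 'age': 1, 'city': 72}
{'name': 37, 'age': 1, 'k4': 191}
{'name': 37, 'age': 1, 'city': 72}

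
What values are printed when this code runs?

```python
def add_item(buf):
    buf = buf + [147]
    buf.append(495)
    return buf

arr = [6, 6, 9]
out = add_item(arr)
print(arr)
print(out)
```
[6, 6, 9]
[6, 6, 9, 147, 495]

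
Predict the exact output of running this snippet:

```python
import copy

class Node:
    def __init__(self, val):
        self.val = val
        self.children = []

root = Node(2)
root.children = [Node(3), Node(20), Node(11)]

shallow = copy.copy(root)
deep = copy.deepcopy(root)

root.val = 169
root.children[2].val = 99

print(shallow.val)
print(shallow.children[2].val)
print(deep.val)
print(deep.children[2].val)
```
2
99
2
11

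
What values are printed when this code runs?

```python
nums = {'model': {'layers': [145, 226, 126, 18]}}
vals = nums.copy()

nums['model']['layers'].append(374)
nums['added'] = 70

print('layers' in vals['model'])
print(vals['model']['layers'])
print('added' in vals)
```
True
[145, 226, 126, 18, 374]
False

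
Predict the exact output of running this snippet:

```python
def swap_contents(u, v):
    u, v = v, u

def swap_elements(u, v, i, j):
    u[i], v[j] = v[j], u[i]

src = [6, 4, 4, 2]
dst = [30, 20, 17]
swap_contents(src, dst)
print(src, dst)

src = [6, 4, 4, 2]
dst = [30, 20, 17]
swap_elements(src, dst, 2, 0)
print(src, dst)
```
[6, 4, 4, 2] [30, 20, 17]
[6, 4, 30, 2] [4, 20, 17]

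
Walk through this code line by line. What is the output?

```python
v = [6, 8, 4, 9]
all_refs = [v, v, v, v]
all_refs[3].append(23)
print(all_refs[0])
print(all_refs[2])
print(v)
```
[6, 8, 4, 9, 23]
[6, 8, 4, 9, 23]
[6, 8, 4, 9, 23]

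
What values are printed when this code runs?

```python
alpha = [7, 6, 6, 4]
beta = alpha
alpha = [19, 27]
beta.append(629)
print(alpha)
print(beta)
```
[19, 27]
[7, 6, 6, 4, 629]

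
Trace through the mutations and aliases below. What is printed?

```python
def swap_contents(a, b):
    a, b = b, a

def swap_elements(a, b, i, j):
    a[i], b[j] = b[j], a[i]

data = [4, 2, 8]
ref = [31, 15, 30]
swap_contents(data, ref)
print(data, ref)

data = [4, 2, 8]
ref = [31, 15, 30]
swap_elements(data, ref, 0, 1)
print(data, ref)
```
[4, 2, 8] [31, 15, 30]
[15, 2, 8] [31, 4, 30]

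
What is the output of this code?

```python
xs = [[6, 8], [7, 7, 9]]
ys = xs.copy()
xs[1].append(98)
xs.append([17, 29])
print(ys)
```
[[6, 8], [7, 7, 9, 98]]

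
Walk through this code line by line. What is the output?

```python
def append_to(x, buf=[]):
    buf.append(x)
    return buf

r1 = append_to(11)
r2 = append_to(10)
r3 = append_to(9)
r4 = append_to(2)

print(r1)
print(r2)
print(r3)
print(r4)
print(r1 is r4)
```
[11, 10, 9, 2]
[11, 10, 9, 2]
[11, 10, 9, 2]
[11, 10, 9, 2]
True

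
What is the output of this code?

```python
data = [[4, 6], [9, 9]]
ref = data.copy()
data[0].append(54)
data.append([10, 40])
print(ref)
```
[[4, 6, 54], [9, 9]]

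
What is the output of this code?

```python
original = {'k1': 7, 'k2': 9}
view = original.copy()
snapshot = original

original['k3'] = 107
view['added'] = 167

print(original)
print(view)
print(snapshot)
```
{'k1': 7, 'k2': 9, 'k3': 107}
{'k1': 7, 'k2': 9, 'added': 167}
{'k1': 7, 'k2': 9, 'k3': 107}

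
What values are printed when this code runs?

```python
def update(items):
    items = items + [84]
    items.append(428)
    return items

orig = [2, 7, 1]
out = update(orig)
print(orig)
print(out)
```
[2, 7, 1]
[2, 7, 1, 84, 428]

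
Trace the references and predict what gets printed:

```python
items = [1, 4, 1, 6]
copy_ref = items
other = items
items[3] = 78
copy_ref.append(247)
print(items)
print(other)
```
[1, 4, 1, 78, 247]
[1, 4, 1, 78, 247]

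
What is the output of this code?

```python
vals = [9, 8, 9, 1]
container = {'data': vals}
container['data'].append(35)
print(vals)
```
[9, 8, 9, 1, 35]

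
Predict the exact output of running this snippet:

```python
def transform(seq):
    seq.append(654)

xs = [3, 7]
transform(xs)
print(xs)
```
[3, 7, 654]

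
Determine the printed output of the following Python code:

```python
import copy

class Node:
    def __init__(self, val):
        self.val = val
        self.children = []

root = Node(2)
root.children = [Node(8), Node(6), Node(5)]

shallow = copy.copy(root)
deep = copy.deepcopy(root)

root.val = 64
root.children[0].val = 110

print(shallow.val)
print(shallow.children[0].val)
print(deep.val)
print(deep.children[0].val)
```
2
110
2
8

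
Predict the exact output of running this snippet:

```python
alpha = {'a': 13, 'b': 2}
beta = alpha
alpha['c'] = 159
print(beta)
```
{'a': 13, 'b': 2, 'c': 159}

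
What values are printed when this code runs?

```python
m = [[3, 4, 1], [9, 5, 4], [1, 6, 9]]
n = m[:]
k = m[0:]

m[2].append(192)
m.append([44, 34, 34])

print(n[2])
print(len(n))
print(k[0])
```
[1, 6, 9, 192]
3
[3, 4, 1]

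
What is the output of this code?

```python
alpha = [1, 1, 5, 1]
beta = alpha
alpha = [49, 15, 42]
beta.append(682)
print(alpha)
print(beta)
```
[49, 15, 42]
[1, 1, 5, 1, 682]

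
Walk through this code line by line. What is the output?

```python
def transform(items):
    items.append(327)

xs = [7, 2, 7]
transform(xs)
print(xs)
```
[7, 2, 7, 327]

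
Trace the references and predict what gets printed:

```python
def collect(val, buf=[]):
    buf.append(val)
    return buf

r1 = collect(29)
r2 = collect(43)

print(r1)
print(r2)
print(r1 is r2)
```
[29, 43]
[29, 43]
True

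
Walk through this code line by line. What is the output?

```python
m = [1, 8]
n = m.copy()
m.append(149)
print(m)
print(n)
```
[1, 8, 149]
[1, 8]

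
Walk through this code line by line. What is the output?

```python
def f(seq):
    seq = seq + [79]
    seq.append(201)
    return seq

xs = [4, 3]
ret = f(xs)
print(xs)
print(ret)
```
[4, 3]
[4, 3, 79, 201]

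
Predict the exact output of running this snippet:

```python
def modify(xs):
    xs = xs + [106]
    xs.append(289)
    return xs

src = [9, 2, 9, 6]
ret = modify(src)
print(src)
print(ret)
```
[9, 2, 9, 6]
[9, 2, 9, 6, 106, 289]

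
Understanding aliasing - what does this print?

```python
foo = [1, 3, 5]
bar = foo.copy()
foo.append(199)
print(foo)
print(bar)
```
[1, 3, 5, 199]
[1, 3, 5]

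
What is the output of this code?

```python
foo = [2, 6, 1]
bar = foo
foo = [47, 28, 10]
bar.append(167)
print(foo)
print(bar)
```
[47, 28, 10]
[2, 6, 1, 167]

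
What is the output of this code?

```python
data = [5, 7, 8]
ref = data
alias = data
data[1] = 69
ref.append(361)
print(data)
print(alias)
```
[5, 69, 8, 361]
[5, 69, 8, 361]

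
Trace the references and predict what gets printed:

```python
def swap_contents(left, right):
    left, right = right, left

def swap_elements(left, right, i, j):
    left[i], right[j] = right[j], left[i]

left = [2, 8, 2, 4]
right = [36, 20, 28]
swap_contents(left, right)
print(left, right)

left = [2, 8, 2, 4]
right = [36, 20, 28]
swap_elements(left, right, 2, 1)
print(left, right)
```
[2, 8, 2, 4] [36, 20, 28]
[2, 8, 20, 4] [36, 2, 28]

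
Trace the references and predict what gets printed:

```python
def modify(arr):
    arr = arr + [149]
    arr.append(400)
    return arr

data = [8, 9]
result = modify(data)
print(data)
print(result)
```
[8, 9]
[8, 9, 149, 400]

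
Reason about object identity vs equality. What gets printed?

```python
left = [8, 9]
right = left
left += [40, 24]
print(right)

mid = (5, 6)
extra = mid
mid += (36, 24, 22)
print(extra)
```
[8, 9, 40, 24]
(5, 6)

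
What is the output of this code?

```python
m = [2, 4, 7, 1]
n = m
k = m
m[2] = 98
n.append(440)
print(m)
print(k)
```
[2, 4, 98, 1, 440]
[2, 4, 98, 1, 440]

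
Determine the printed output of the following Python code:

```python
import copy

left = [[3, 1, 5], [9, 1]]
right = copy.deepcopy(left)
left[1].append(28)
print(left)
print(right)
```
[[3, 1, 5], [9, 1, 28]]
[[3, 1, 5], [9, 1]]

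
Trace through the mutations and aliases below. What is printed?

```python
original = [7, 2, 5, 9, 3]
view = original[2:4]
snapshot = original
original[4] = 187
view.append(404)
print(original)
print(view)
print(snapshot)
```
[7, 2, 5, 9, 187]
[5, 9, 404]
[7, 2, 5, 9, 187]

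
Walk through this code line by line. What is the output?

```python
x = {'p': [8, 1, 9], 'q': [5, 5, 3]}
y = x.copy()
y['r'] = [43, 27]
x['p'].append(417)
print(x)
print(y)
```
{'p': [8, 1, 9, 417], 'q': [5, 5, 3]}
{'p': [8, 1, 9, 417], 'q': [5, 5, 3], 'r': [43, 27]}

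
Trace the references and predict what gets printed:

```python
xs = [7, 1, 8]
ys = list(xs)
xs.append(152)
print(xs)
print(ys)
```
[7, 1, 8, 152]
[7, 1, 8]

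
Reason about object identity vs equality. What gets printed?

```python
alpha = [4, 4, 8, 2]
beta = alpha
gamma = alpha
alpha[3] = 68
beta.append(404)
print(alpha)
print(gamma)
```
[4, 4, 8, 68, 404]
[4, 4, 8, 68, 404]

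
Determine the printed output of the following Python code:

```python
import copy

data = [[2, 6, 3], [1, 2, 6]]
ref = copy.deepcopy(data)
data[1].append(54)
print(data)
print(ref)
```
[[2, 6, 3], [1, 2, 6, 54]]
[[2, 6, 3], [1, 2, 6]]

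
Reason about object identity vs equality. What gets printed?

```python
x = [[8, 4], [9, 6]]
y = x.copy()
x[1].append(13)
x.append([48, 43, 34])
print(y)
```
[[8, 4], [9, 6, 13]]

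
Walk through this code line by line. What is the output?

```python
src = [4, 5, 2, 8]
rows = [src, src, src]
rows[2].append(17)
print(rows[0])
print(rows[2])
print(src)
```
[4, 5, 2, 8, 17]
[4, 5, 2, 8, 17]
[4, 5, 2, 8, 17]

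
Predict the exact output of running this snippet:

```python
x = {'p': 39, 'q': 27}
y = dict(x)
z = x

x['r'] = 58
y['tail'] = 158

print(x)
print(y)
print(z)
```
{'p': 39, 'q': 27, 'r': 58}
{'p': 39, 'q': 27, 'tail': 158}
{'p': 39, 'q': 27, 'r': 58}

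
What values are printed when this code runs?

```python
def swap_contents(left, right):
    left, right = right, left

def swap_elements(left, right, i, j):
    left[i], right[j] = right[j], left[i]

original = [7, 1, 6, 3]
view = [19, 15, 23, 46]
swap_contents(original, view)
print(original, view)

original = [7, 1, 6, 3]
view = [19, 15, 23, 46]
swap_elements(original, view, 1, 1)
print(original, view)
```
[7, 1, 6, 3] [19, 15, 23, 46]
[7, 15, 6, 3] [19, 1, 23, 46]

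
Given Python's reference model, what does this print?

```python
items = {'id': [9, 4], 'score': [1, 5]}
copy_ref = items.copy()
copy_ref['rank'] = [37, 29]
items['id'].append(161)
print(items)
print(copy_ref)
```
{'id': [9, 4, 161], 'score': [1, 5]}
{'id': [9, 4, 161], 'score': [1, 5], 'rank': [37, 29]}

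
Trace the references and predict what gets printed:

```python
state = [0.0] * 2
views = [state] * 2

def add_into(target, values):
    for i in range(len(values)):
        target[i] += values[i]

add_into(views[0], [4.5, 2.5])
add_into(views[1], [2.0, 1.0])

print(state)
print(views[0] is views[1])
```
[6.5, 3.5]
True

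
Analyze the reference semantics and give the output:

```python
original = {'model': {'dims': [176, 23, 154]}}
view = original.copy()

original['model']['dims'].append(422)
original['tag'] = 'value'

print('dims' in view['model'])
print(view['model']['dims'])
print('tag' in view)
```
True
[176, 23, 154, 422]
False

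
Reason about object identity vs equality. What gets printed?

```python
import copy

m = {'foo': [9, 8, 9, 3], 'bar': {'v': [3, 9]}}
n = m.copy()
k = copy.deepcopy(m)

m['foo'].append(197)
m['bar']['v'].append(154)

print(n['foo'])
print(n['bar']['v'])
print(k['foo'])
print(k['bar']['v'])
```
[9, 8, 9, 3, 197]
[3, 9, 154]
[9, 8, 9, 3]
[3, 9]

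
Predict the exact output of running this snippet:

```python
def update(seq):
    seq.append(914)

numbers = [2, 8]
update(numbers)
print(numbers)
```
[2, 8, 914]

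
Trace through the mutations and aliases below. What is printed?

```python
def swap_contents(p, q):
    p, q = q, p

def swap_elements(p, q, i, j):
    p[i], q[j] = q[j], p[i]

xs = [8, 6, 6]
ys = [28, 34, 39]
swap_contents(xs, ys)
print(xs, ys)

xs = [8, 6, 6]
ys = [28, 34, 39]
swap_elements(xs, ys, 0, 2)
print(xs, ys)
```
[8, 6, 6] [28, 34, 39]
[39, 6, 6] [28, 34, 8]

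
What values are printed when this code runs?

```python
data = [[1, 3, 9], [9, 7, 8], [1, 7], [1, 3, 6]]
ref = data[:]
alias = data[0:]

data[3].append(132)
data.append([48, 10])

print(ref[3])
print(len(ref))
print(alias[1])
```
[1, 3, 6, 132]
4
[9, 7, 8]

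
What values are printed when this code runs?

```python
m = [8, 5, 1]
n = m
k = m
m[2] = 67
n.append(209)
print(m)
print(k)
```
[8, 5, 67, 209]
[8, 5, 67, 209]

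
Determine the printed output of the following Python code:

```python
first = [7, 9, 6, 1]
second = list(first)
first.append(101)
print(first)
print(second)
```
[7, 9, 6, 1, 101]
[7, 9, 6, 1]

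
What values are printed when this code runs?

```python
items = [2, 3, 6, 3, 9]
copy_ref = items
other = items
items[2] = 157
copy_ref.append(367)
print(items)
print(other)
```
[2, 3, 157, 3, 9, 367]
[2, 3, 157, 3, 9, 367]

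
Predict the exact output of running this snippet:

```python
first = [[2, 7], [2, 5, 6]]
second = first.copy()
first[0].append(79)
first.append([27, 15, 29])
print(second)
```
[[2, 7, 79], [2, 5, 6]]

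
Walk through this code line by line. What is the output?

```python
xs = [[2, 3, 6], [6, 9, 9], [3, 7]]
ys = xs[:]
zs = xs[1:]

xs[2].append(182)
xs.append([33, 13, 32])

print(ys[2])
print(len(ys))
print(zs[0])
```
[3, 7, 182]
3
[6, 9, 9]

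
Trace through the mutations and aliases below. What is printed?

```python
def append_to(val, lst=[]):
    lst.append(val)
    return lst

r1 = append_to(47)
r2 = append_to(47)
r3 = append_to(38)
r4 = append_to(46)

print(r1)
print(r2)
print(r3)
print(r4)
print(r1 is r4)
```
[47, 47, 38, 46]
[47, 47, 38, 46]
[47, 47, 38, 46]
[47, 47, 38, 46]
True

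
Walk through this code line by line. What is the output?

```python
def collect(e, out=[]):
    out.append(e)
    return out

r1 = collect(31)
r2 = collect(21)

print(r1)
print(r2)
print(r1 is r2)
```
[31, 21]
[31, 21]
True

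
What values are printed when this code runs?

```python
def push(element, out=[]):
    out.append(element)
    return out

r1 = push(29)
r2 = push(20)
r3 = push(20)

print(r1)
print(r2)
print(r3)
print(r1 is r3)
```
[29, 20, 20]
[29, 20, 20]
[29, 20, 20]
True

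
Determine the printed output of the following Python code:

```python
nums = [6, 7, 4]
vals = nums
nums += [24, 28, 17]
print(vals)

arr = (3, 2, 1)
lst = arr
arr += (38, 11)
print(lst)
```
[6, 7, 4, 24, 28, 17]
(3, 2, 1)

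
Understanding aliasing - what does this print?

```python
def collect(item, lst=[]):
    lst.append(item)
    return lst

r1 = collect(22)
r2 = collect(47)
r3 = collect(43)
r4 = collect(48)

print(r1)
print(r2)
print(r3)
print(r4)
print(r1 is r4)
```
[22, 47, 43, 48]
[22, 47, 43, 48]
[22, 47, 43, 48]
[22, 47, 43, 48]
True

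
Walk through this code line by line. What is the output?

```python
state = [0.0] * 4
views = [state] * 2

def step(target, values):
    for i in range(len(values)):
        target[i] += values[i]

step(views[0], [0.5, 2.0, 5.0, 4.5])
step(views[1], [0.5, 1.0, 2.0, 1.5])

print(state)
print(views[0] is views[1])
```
[1.0, 3.0, 7.0, 6.0]
True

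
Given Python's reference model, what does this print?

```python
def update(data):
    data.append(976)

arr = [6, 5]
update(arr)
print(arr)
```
[6, 5, 976]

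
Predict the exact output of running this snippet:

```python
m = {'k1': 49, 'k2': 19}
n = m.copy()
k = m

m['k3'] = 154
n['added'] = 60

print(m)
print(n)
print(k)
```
{'k1': 49, 'k2': 19, 'k3': 154}
{'k1': 49, 'k2': 19, 'added': 60}
{'k1': 49, 'k2': 19, 'k3': 154}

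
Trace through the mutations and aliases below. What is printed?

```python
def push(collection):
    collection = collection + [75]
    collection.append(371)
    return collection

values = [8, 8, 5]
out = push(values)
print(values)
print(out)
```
[8, 8, 5]
[8, 8, 5, 75, 371]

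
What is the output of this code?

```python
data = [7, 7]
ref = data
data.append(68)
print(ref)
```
[7, 7, 68]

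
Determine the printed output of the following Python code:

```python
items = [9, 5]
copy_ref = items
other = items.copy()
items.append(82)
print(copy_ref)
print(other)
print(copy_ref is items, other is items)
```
[9, 5, 82]
[9, 5]
True False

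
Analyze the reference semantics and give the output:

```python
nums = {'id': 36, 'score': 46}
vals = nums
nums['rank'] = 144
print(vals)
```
{'id': 36, 'score': 46, 'rank': 144}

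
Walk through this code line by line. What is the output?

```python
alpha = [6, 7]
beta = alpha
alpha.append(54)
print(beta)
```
[6, 7, 54]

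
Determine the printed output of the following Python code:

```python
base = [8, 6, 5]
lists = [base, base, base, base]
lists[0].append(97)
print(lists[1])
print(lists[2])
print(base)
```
[8, 6, 5, 97]
[8, 6, 5, 97]
[8, 6, 5, 97]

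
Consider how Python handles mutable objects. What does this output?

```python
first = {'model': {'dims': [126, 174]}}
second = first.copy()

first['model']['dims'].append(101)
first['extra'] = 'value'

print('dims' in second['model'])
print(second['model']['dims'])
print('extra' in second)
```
True
[126, 174, 101]
False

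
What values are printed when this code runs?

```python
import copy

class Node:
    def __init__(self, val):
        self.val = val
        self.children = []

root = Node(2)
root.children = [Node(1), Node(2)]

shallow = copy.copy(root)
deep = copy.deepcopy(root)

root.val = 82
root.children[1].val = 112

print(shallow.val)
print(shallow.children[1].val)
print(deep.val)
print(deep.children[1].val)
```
2
112
2
2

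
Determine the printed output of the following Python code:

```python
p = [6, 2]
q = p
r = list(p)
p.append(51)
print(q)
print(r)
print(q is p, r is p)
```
[6, 2, 51]
[6, 2]
True False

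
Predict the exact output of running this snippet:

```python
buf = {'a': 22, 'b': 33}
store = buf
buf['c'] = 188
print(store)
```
{'a': 22, 'b': 33, 'c': 188}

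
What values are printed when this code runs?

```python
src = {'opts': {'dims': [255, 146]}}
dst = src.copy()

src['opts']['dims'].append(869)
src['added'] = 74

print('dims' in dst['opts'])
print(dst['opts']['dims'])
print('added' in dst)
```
True
[255, 146, 869]
False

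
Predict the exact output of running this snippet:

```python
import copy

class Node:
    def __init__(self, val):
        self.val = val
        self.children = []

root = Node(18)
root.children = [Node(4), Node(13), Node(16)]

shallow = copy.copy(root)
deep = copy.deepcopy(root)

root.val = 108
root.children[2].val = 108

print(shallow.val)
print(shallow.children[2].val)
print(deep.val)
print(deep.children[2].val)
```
18
108
18
16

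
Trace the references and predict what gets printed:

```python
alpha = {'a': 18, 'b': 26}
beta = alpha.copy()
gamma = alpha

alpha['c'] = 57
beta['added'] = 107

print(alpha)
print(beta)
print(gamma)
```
{'a': 18, 'b': 26, 'c': 57}
{'a': 18, 'b': 26, 'added': 107}
{'a': 18, 'b': 26, 'c': 57}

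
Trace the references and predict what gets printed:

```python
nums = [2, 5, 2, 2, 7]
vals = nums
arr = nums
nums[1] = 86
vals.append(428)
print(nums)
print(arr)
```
[2, 86, 2, 2, 7, 428]
[2, 86, 2, 2, 7, 428]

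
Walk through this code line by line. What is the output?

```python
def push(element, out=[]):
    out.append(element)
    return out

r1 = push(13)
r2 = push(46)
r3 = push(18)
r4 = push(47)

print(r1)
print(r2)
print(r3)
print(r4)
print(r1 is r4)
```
[13, 46, 18, 47]
[13, 46, 18, 47]
[13, 46, 18, 47]
[13, 46, 18, 47]
True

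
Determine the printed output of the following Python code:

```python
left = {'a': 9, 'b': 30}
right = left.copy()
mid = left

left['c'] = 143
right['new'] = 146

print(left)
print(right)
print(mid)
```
{'a': 9, 'b': 30, 'c': 143}
{'a': 9, 'b': 30, 'new': 146}
{'a': 9, 'b': 30, 'c': 143}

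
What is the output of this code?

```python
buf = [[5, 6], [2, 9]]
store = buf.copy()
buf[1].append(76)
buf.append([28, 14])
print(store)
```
[[5, 6], [2, 9, 76]]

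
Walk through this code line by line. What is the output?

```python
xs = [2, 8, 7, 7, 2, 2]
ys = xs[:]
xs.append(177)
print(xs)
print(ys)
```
[2, 8, 7, 7, 2, 2, 177]
[2, 8, 7, 7, 2, 2]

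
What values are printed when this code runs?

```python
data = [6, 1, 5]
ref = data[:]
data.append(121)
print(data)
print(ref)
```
[6, 1, 5, 121]
[6, 1, 5]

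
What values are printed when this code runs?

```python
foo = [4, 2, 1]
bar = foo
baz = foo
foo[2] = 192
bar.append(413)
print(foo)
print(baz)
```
[4, 2, 192, 413]
[4, 2, 192, 413]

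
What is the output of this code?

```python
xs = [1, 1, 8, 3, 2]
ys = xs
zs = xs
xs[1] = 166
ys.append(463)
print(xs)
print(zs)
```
[1, 166, 8, 3, 2, 463]
[1, 166, 8, 3, 2, 463]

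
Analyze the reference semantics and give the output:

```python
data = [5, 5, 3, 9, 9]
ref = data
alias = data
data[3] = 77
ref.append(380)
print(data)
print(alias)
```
[5, 5, 3, 77, 9, 380]
[5, 5, 3, 77, 9, 380]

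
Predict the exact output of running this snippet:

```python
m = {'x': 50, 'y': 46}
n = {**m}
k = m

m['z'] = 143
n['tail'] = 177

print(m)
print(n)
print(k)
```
{'x': 50, 'y': 46, 'z': 143}
{'x': 50, 'y': 46, 'tail': 177}
{'x': 50, 'y': 46, 'z': 143}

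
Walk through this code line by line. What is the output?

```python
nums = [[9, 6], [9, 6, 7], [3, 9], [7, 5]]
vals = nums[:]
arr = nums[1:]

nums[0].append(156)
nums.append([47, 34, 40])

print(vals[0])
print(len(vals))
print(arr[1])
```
[9, 6, 156]
4
[3, 9]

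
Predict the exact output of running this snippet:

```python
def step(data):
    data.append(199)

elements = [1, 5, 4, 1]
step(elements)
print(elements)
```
[1, 5, 4, 1, 199]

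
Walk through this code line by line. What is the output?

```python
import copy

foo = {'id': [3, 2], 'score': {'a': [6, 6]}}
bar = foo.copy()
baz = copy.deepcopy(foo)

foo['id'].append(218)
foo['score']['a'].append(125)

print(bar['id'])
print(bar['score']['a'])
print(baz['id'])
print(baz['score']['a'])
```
[3, 2, 218]
[6, 6, 125]
[3, 2]
[6, 6]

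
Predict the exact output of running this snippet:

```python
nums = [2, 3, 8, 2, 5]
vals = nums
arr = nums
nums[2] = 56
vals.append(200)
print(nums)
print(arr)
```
[2, 3, 56, 2, 5, 200]
[2, 3, 56, 2, 5, 200]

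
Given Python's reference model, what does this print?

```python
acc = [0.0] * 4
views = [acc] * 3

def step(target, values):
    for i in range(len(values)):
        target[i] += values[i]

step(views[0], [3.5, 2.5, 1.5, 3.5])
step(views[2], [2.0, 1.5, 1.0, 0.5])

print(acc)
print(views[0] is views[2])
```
[5.5, 4.0, 2.5, 4.0]
True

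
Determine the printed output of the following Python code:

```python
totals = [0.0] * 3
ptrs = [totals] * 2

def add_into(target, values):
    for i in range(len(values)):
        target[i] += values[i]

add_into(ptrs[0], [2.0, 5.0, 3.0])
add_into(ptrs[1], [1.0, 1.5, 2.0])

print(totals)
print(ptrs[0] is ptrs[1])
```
[3.0, 6.5, 5.0]
True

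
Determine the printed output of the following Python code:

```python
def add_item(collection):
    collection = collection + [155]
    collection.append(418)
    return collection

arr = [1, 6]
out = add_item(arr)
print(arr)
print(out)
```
[1, 6]
[1, 6, 155, 418]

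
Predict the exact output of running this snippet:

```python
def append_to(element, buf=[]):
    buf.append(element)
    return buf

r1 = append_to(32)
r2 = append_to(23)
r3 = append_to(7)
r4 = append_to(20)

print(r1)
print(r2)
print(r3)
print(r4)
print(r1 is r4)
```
[32, 23, 7, 20]
[32, 23, 7, 20]
[32, 23, 7, 20]
[32, 23, 7, 20]
True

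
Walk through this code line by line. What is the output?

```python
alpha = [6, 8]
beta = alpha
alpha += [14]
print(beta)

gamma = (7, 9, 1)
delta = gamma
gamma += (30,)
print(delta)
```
[6, 8, 14]
(7, 9, 1)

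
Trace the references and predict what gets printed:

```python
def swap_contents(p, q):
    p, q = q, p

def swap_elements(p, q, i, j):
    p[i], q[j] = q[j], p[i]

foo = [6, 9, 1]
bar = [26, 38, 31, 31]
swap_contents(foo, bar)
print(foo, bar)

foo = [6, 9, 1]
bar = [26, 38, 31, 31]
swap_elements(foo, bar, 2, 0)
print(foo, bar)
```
[6, 9, 1] [26, 38, 31, 31]
[6, 9, 26] [1, 38, 31, 31]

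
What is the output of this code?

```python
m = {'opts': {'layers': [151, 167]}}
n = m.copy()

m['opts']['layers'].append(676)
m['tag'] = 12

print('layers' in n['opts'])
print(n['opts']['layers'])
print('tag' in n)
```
True
[151, 167, 676]
False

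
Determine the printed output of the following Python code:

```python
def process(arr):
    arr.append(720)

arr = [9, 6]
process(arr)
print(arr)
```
[9, 6, 720]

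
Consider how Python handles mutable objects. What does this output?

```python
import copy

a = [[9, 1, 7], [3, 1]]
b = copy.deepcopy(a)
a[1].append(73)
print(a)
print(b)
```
[[9, 1, 7], [3, 1, 73]]
[[9, 1, 7], [3, 1]]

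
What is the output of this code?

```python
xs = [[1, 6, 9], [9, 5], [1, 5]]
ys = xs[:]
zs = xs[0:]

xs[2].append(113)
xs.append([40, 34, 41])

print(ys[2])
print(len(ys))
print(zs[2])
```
[1, 5, 113]
3
[1, 5, 113]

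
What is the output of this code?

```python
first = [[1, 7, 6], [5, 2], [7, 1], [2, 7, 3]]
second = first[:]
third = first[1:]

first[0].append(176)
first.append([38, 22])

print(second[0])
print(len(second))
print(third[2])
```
[1, 7, 6, 176]
4
[2, 7, 3]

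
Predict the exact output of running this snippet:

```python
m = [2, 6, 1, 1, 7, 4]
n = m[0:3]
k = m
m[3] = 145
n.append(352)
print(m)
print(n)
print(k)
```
[2, 6, 1, 145, 7, 4]
[2, 6, 1, 352]
[2, 6, 1, 145, 7, 4]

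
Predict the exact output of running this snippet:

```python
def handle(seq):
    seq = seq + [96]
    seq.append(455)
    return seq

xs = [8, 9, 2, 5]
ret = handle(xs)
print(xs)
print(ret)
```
[8, 9, 2, 5]
[8, 9, 2, 5, 96, 455]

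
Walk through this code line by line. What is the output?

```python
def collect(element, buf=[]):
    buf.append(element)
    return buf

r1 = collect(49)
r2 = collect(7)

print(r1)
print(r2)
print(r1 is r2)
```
[49, 7]
[49, 7]
True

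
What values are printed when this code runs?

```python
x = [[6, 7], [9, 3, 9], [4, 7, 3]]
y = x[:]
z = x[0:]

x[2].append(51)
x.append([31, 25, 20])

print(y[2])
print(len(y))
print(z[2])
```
[4, 7, 3, 51]
3
[4, 7, 3, 51]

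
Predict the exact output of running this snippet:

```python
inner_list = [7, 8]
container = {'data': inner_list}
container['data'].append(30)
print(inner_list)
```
[7, 8, 30]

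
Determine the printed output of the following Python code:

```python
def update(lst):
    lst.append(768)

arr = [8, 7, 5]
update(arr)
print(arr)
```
[8, 7, 5, 768]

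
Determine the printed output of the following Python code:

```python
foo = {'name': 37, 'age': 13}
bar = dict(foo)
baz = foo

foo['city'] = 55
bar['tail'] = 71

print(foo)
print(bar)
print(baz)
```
{'name': 37, 'age': 13, 'city': 55}
{'name': 37, 'age': 13, 'tail': 71}
{'name': 37, 'age': 13, 'city': 55}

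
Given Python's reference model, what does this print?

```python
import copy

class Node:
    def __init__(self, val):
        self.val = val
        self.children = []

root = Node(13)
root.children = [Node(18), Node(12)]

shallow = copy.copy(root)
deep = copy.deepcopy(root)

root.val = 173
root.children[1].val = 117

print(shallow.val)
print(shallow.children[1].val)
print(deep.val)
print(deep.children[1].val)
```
13
117
13
12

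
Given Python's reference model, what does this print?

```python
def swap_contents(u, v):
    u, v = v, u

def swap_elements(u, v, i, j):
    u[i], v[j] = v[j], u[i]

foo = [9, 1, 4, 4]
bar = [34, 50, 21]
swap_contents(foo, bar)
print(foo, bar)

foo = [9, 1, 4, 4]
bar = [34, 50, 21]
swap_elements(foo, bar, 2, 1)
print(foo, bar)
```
[9, 1, 4, 4] [34, 50, 21]
[9, 1, 50, 4] [34, 4, 21]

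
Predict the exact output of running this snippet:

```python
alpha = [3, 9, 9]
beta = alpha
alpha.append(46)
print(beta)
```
[3, 9, 9, 46]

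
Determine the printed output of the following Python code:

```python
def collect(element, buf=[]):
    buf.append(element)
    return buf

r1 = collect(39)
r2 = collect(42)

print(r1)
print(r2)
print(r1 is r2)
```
[39, 42]
[39, 42]
True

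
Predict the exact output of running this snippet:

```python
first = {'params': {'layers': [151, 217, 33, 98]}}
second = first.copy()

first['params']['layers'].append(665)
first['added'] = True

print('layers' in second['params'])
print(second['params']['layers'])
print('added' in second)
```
True
[151, 217, 33, 98, 665]
False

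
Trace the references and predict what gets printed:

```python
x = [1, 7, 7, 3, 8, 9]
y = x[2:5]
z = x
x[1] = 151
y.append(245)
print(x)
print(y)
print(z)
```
[1, 151, 7, 3, 8, 9]
[7, 3, 8, 245]
[1, 151, 7, 3, 8, 9]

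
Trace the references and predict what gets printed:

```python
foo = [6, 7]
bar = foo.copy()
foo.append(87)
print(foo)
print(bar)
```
[6, 7, 87]
[6, 7]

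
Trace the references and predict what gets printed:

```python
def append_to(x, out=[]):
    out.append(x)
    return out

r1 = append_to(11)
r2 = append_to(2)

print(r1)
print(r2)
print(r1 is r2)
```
[11, 2]
[11, 2]
True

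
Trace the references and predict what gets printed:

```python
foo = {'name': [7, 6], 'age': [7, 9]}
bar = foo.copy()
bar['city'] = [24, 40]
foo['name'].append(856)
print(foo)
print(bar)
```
{'name': [7, 6, 856], 'age': [7, 9]}
{'name': [7, 6, 856], 'age': [7, 9], 'city': [24, 40]}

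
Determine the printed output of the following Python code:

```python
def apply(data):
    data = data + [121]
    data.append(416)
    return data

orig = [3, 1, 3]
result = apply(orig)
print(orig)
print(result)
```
[3, 1, 3]
[3, 1, 3, 121, 416]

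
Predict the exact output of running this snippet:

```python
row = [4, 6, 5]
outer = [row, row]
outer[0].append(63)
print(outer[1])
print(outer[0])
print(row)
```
[4, 6, 5, 63]
[4, 6, 5, 63]
[4, 6, 5, 63]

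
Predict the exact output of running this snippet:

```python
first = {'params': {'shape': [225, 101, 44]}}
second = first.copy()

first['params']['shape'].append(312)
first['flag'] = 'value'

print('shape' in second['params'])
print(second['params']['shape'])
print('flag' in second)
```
True
[225, 101, 44, 312]
False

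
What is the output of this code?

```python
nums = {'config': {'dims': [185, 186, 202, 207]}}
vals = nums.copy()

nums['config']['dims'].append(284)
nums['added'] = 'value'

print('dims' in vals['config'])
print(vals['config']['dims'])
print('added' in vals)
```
True
[185, 186, 202, 207, 284]
False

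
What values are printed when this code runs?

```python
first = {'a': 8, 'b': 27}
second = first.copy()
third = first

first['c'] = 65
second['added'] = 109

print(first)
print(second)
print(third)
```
{'a': 8, 'b': 27, 'c': 65}
{'a': 8, 'b': 27, 'added': 109}
{'a': 8, 'b': 27, 'c': 65}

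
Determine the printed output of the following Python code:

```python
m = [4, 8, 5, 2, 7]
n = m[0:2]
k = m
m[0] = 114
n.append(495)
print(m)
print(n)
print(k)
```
[114, 8, 5, 2, 7]
[4, 8, 495]
[114, 8, 5, 2, 7]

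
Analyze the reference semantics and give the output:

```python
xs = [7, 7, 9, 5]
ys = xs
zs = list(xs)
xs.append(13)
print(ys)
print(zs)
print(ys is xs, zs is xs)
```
[7, 7, 9, 5, 13]
[7, 7, 9, 5]
True False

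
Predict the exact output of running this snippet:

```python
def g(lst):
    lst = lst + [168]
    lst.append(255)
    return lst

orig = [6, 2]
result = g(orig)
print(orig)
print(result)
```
[6, 2]
[6, 2, 168, 255]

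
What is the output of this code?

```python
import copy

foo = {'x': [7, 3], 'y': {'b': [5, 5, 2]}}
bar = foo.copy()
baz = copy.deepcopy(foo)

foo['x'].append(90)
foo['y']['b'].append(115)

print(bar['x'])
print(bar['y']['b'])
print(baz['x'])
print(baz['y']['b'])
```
[7, 3, 90]
[5, 5, 2, 115]
[7, 3]
[5, 5, 2]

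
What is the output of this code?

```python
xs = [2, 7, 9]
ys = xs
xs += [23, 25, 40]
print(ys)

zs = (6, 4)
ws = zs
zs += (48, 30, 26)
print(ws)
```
[2, 7, 9, 23, 25, 40]
(6, 4)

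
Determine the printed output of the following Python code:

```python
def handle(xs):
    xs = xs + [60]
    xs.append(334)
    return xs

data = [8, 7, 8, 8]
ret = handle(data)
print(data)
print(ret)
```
[8, 7, 8, 8]
[8, 7, 8, 8, 60, 334]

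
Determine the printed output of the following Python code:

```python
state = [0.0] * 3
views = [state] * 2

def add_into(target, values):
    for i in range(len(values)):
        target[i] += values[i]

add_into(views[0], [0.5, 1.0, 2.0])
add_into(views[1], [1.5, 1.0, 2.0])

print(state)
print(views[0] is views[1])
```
[2.0, 2.0, 4.0]
True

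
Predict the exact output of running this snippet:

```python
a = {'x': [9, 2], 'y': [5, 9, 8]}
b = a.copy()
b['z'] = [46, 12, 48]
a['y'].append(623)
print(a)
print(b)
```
{'x': [9, 2], 'y': [5, 9, 8, 623]}
{'x': [9, 2], 'y': [5, 9, 8, 623], 'z': [46, 12, 48]}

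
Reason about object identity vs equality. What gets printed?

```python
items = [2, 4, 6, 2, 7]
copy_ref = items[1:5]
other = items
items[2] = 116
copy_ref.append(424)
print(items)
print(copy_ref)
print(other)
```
[2, 4, 116, 2, 7]
[4, 6, 2, 7, 424]
[2, 4, 116, 2, 7]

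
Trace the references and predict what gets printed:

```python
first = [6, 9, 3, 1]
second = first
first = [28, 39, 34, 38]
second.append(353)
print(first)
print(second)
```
[28, 39, 34, 38]
[6, 9, 3, 1, 353]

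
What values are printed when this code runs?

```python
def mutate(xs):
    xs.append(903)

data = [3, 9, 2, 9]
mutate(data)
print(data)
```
[3, 9, 2, 9, 903]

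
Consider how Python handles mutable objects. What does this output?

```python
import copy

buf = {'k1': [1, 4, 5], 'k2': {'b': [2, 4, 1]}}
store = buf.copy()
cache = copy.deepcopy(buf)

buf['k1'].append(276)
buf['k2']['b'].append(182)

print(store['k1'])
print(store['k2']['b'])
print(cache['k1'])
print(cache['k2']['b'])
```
[1, 4, 5, 276]
[2, 4, 1, 182]
[1, 4, 5]
[2, 4, 1]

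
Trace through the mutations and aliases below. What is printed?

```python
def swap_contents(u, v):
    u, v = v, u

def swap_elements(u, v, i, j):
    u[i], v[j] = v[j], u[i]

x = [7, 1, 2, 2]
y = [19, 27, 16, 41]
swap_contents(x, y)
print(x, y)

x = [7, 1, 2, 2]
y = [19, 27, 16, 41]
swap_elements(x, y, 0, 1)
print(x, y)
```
[7, 1, 2, 2] [19, 27, 16, 41]
[27, 1, 2, 2] [19, 7, 16, 41]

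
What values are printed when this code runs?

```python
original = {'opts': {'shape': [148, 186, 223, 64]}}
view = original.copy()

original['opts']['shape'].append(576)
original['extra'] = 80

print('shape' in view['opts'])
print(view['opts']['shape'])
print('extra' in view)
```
True
[148, 186, 223, 64, 576]
False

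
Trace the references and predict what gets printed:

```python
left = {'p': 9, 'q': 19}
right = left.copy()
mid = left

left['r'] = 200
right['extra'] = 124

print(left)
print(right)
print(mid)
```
{'p': 9, 'q': 19, 'r': 200}
{'p': 9, 'q': 19, 'extra': 124}
{'p': 9, 'q': 19, 'r': 200}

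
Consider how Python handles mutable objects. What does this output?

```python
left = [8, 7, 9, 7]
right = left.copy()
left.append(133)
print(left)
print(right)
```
[8, 7, 9, 7, 133]
[8, 7, 9, 7]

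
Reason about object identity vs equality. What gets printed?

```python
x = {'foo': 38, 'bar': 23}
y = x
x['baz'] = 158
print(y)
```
{'foo': 38, 'bar': 23, 'baz': 158}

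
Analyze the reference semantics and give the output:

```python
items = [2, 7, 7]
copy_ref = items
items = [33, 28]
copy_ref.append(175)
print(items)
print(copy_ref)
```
[33, 28]
[2, 7, 7, 175]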